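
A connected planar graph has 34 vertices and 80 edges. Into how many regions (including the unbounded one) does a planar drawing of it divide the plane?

48

Euler's formula for a connected plane graph: V − E + F = 2, so F = 2 − 34 + 80 = 48.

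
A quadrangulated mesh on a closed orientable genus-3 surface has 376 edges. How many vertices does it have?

184

χ = 2 − 2·3 = -4, and every face is a square so 4F = 2E.
F = 2E/4 = 188. Then V = -4 + E − F = -4 + 376 − 188 = 184.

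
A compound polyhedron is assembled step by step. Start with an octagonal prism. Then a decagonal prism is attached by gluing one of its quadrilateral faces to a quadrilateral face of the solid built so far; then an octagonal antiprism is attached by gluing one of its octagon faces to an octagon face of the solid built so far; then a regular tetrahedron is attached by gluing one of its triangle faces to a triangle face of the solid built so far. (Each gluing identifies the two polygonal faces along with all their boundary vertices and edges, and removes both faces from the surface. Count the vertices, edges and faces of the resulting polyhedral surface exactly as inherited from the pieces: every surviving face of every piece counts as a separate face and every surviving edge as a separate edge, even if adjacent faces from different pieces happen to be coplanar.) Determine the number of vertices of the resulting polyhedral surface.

41

An octagonal prism: V=16, E=24, F=10.
Attach a decagonal prism (V=20, E=30, F=12) along a 4-gon: merge 4 vertices and 4 edges, delete both glued faces → V=32, E=50, F=20.
Attach an octagonal antiprism (V=16, E=32, F=18) along an 8-gon: merge 8 vertices and 8 edges, delete both glued faces → V=40, E=74, F=36.
Attach a regular tetrahedron (V=4, E=6, F=4) along a 3-gon: merge 3 vertices and 3 edges, delete both glued faces → V=41, E=77, F=38.
Check: V − E + F = 41 − 77 + 38 = 2.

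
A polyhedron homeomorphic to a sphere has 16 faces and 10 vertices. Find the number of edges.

Here V − E + F = 2.
E = V + F − (2) = 10 + 16 − (2) = 24.

24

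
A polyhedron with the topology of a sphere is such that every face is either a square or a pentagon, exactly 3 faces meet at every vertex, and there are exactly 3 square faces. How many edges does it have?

21

Let x be the number of pentagons; then F = 3 + x.
Edge–face incidences: 2E = 4·3 + 5·x = 12 + 5x.
Every vertex has degree 3, so 3V = 2E.
Euler: V − E + F = 2 ⇒ (2E)/3 − E + (3 + x) = 2.
Multiply by 6: 2·(2E) − 3·(2E) + 6·(3 + x) = 12, i.e. 18 + 6x − (12 + 5x) = 12.
Collecting terms: x + 6 = 12, so x = 6.
Then 2E = 12 + 5·6 = 42, so E = 21, V = 2E/3 = 14, F = 3 + 6 = 9.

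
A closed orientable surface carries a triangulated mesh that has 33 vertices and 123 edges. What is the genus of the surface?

Every face is a triangle and each edge borders two faces, so 3F = 2·123, giving F = 82.
χ = V − E + F = 33 − 123 + 82 = -8.
For a closed orientable surface χ = 2 − 2g, so g = (2 − (-8))/2 = 5.

5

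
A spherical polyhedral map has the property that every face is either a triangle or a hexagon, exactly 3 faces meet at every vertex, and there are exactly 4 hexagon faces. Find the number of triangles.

Let x be the number of triangles; then F = 4 + x.
Edge–face incidences: 2E = 6·4 + 3·x = 24 + 3x.
Every vertex has degree 3, so 3V = 2E.
Euler: V − E + F = 2 ⇒ (2E)/3 − E + (4 + x) = 2.
Multiply by 6: 2·(2E) − 3·(2E) + 6·(4 + x) = 12, i.e. 24 + 6x − (24 + 3x) = 12.
Collecting terms: 3x = 12, so x = 4.
Then 2E = 24 + 3·4 = 36, so E = 18, V = 2E/3 = 12, F = 4 + 4 = 8.

4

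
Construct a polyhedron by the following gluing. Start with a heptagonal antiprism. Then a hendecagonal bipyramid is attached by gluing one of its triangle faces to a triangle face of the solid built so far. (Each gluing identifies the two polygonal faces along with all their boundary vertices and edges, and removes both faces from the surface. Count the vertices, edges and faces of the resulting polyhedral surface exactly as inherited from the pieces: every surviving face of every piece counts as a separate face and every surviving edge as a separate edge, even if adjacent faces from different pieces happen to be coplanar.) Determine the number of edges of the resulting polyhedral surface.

A heptagonal antiprism: V=14, E=28, F=16.
Attach a hendecagonal bipyramid (V=13, E=33, F=22) along a 3-gon: merge 3 vertices and 3 edges, delete both glued faces → V=24, E=58, F=36.
Check: V − E + F = 24 − 58 + 36 = 2.

58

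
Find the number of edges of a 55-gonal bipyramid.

A bipyramid over an n-gon has 2n triangular faces and n + 2 vertices: V = 55 + 2 = 57, E = 3·55 = 165, F = 2·55 = 110.
Check: V − E + F = 57 − 165 + 110 = 2.

165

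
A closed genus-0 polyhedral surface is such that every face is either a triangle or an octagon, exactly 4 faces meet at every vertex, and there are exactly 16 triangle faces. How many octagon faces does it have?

Let x be the number of octagons; then F = 16 + x.
Edge–face incidences: 2E = 3·16 + 8·x = 48 + 8x.
Every vertex has degree 4, so 4V = 2E.
Euler: V − E + F = 2 ⇒ (2E)/4 − E + (16 + x) = 2.
Multiply by 8: 2·(2E) − 4·(2E) + 8·(16 + x) = 16, i.e. 128 + 8x − 2·(48 + 8x) = 16.
Collecting terms: −8x + 32 = 16, so −8x = −16, so x = 2.
Then 2E = 48 + 8·2 = 64, so E = 32, V = 2E/4 = 16, F = 16 + 2 = 18.

2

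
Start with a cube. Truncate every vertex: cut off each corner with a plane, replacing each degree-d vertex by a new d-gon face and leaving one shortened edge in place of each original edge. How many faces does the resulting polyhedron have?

14

The base solid has V = 8, E = 12, F = 6.
Truncation replaces each original edge-end by a new vertex, so V′ = 2E = 24.
Each original edge survives, and each old vertex of degree d contributes d new edges; summing degrees gives Σd = 2E, so E′ = E + 2E = 3E = 36.
Each original face survives and each original vertex becomes one new face: F′ = F + V = 14.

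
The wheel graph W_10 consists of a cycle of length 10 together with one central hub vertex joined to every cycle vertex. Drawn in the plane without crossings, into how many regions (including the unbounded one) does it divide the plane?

W_10 has V = 10 + 1 = 11 vertices and E = 2·10 = 20 edges.
By Euler's formula F = 2 − V + E = 2 − 11 + 20 = 11.

11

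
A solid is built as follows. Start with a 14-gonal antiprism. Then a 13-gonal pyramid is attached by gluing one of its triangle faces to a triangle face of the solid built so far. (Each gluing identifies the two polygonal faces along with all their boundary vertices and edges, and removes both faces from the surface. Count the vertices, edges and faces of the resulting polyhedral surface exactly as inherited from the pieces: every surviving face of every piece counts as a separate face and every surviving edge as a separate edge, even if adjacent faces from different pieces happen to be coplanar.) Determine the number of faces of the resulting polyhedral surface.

42

A 14-gonal antiprism: V=28, E=56, F=30.
Attach a 13-gonal pyramid (V=14, E=26, F=14) along a 3-gon: merge 3 vertices and 3 edges, delete both glued faces → V=39, E=79, F=42.
Check: V − E + F = 39 − 79 + 42 = 2.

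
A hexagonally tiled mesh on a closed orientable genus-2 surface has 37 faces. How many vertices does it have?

72

χ = 2 − 2·2 = -2, and every face is a hexagon so 6F = 2E.
E = 6·37/2 = 111. Then V = -2 + E − F = -2 + 111 − 37 = 72.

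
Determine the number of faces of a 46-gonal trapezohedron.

92

The n-trapezohedron (dual of the n-antiprism) has V = 2·46 + 2 = 94, E = 4·46 = 184, F = 2·46 = 92.
Check: V − E + F = 94 − 184 + 92 = 2.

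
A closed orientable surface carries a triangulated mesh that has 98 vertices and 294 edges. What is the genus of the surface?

1

Every face is a triangle and each edge borders two faces, so 3F = 2·294, giving F = 196.
χ = V − E + F = 98 − 294 + 196 = 0.
For a closed orientable surface χ = 2 − 2g, so g = (2 − (0))/2 = 1.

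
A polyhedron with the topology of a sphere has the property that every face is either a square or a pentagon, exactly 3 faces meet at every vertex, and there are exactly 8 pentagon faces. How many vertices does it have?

16

Let x be the number of squares; then F = 8 + x.
Edge–face incidences: 2E = 5·8 + 4·x = 40 + 4x.
Every vertex has degree 3, so 3V = 2E.
Euler: V − E + F = 2 ⇒ (2E)/3 − E + (8 + x) = 2.
Multiply by 6: 2·(2E) − 3·(2E) + 6·(8 + x) = 12, i.e. 48 + 6x − (40 + 4x) = 12.
Collecting terms: 2x + 8 = 12, so 2x = 4, so x = 2.
Then 2E = 40 + 4·2 = 48, so E = 24, V = 2E/3 = 16, F = 8 + 2 = 10.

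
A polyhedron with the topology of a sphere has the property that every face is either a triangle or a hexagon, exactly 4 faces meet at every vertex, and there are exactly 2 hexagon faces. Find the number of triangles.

Let x be the number of triangles; then F = 2 + x.
Edge–face incidences: 2E = 6·2 + 3·x = 12 + 3x.
Every vertex has degree 4, so 4V = 2E.
Euler: V − E + F = 2 ⇒ (2E)/4 − E + (2 + x) = 2.
Multiply by 8: 2·(2E) − 4·(2E) + 8·(2 + x) = 16, i.e. 16 + 8x − 2·(12 + 3x) = 16.
Collecting terms: 2x − 8 = 16, so 2x = 24, so x = 12.
Then 2E = 12 + 3·12 = 48, so E = 24, V = 2E/4 = 12, F = 2 + 12 = 14.

12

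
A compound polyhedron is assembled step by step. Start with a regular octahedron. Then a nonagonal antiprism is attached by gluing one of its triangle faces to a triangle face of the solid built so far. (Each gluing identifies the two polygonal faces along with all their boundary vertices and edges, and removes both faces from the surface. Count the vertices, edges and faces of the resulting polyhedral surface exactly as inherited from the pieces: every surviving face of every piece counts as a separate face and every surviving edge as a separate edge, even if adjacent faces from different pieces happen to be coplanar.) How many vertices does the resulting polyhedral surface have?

A regular octahedron: V=6, E=12, F=8.
Attach a nonagonal antiprism (V=18, E=36, F=20) along a 3-gon: merge 3 vertices and 3 edges, delete both glued faces → V=21, E=45, F=26.
Check: V − E + F = 21 − 45 + 26 = 2.

21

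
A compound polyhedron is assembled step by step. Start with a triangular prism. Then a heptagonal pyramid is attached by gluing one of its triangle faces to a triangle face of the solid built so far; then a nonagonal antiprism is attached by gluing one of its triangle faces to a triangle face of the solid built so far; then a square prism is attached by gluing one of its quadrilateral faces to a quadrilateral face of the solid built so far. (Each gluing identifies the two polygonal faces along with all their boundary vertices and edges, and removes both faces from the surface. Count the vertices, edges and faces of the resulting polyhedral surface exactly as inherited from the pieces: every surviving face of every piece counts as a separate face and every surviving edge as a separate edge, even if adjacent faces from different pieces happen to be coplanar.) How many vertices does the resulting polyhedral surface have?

30

A triangular prism: V=6, E=9, F=5.
Attach a heptagonal pyramid (V=8, E=14, F=8) along a 3-gon: merge 3 vertices and 3 edges, delete both glued faces → V=11, E=20, F=11.
Attach a nonagonal antiprism (V=18, E=36, F=20) along a 3-gon: merge 3 vertices and 3 edges, delete both glued faces → V=26, E=53, F=29.
Attach a square prism (V=8, E=12, F=6) along a 4-gon: merge 4 vertices and 4 edges, delete both glued faces → V=30, E=61, F=33.
Check: V − E + F = 30 − 61 + 33 = 2.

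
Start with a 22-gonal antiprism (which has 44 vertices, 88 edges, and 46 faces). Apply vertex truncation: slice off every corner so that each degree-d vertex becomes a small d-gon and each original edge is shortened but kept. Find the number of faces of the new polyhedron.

Truncation replaces each original edge-end by a new vertex, so V′ = 2E = 176.
Each original edge survives, and each old vertex of degree d contributes d new edges; summing degrees gives Σd = 2E, so E′ = E + 2E = 3E = 264.
Each original face survives and each original vertex becomes one new face: F′ = F + V = 90.

90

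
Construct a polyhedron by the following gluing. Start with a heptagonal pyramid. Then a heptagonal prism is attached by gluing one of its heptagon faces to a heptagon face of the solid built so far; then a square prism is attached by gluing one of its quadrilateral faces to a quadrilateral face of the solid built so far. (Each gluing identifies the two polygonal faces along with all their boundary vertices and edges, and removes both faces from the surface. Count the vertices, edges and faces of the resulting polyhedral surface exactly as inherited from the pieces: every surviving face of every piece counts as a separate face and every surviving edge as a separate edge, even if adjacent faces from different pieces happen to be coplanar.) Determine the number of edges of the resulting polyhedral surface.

36

A heptagonal pyramid: V=8, E=14, F=8.
Attach a heptagonal prism (V=14, E=21, F=9) along a 7-gon: merge 7 vertices and 7 edges, delete both glued faces → V=15, E=28, F=15.
Attach a square prism (V=8, E=12, F=6) along a 4-gon: merge 4 vertices and 4 edges, delete both glued faces → V=19, E=36, F=19.
Check: V − E + F = 19 − 36 + 19 = 2.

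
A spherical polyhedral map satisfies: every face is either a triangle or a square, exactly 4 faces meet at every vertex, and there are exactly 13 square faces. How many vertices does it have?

Let x be the number of triangles; then F = 13 + x.
Edge–face incidences: 2E = 4·13 + 3·x = 52 + 3x.
Every vertex has degree 4, so 4V = 2E.
Euler: V − E + F = 2 ⇒ (2E)/4 − E + (13 + x) = 2.
Multiply by 8: 2·(2E) − 4·(2E) + 8·(13 + x) = 16, i.e. 104 + 8x − 2·(52 + 3x) = 16.
Collecting terms: 2x = 16, so x = 8.
Then 2E = 52 + 3·8 = 76, so E = 38, V = 2E/4 = 19, F = 13 + 8 = 21.

19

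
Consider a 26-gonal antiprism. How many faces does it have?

An antiprism on an n-gon has two n-gon caps and 2n triangles: V = 2·26 = 52, E = 4·26 = 104, F = 2·26 + 2 = 54.

54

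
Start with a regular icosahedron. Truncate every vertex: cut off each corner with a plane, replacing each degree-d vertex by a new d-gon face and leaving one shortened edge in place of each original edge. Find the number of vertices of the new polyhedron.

The base solid has V = 12, E = 30, F = 20.
Truncation replaces each original edge-end by a new vertex, so V′ = 2E = 60.
Each original edge survives, and each old vertex of degree d contributes d new edges; summing degrees gives Σd = 2E, so E′ = E + 2E = 3E = 90.
Each original face survives and each original vertex becomes one new face: F′ = F + V = 32.

60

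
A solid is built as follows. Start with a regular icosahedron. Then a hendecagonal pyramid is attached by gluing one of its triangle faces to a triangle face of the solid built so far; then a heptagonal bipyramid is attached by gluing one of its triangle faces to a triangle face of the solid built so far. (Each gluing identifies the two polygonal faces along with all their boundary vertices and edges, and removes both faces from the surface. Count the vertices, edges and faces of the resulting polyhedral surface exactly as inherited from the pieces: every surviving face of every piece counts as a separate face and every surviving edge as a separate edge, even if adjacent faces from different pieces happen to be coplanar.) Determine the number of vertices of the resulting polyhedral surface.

27

A regular icosahedron: V=12, E=30, F=20.
Attach a hendecagonal pyramid (V=12, E=22, F=12) along a 3-gon: merge 3 vertices and 3 edges, delete both glued faces → V=21, E=49, F=30.
Attach a heptagonal bipyramid (V=9, E=21, F=14) along a 3-gon: merge 3 vertices and 3 edges, delete both glued faces → V=27, E=67, F=42.
Check: V − E + F = 27 − 67 + 42 = 2.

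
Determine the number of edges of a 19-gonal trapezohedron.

The n-trapezohedron (dual of the n-antiprism) has V = 2·19 + 2 = 40, E = 4·19 = 76, F = 2·19 = 38.

76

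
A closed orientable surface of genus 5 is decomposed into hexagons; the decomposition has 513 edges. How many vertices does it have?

334

χ = 2 − 2·5 = -8, and every face is a hexagon so 6F = 2E.
F = 2E/6 = 171. Then V = -8 + E − F = -8 + 513 − 171 = 334.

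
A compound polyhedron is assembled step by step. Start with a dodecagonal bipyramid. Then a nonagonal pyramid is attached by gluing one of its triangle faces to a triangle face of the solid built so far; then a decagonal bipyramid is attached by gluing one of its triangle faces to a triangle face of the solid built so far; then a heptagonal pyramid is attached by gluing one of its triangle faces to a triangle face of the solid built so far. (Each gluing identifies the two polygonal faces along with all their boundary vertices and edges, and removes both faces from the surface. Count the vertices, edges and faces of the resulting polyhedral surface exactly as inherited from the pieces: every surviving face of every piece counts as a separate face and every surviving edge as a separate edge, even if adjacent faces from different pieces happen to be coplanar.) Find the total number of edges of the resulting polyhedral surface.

89

A dodecagonal bipyramid: V=14, E=36, F=24.
Attach a nonagonal pyramid (V=10, E=18, F=10) along a 3-gon: merge 3 vertices and 3 edges, delete both glued faces → V=21, E=51, F=32.
Attach a decagonal bipyramid (V=12, E=30, F=20) along a 3-gon: merge 3 vertices and 3 edges, delete both glued faces → V=30, E=78, F=50.
Attach a heptagonal pyramid (V=8, E=14, F=8) along a 3-gon: merge 3 vertices and 3 edges, delete both glued faces → V=35, E=89, F=56.
Check: V − E + F = 35 − 89 + 56 = 2.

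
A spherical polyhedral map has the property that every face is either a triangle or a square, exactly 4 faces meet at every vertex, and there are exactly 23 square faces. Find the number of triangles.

Let x be the number of triangles; then F = 23 + x.
Edge–face incidences: 2E = 4·23 + 3·x = 92 + 3x.
Every vertex has degree 4, so 4V = 2E.
Euler: V − E + F = 2 ⇒ (2E)/4 − E + (23 + x) = 2.
Multiply by 8: 2·(2E) − 4·(2E) + 8·(23 + x) = 16, i.e. 184 + 8x − 2·(92 + 3x) = 16.
Collecting terms: 2x = 16, so x = 8.
Then 2E = 92 + 3·8 = 116, so E = 58, V = 2E/4 = 29, F = 23 + 8 = 31.

8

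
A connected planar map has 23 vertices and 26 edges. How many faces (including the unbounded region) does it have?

5

Euler's formula for a connected plane graph: V − E + F = 2, so F = 2 − 23 + 26 = 5.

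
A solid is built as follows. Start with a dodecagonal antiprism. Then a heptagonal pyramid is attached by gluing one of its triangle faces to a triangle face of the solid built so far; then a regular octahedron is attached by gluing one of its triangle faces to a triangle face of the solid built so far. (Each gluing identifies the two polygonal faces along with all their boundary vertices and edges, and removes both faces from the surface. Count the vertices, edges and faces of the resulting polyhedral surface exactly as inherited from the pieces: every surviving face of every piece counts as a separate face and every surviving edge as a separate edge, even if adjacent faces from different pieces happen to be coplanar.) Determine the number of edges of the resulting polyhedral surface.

68

A dodecagonal antiprism: V=24, E=48, F=26.
Attach a heptagonal pyramid (V=8, E=14, F=8) along a 3-gon: merge 3 vertices and 3 edges, delete both glued faces → V=29, E=59, F=32.
Attach a regular octahedron (V=6, E=12, F=8) along a 3-gon: merge 3 vertices and 3 edges, delete both glued faces → V=32, E=68, F=38.
Check: V − E + F = 32 − 68 + 38 = 2.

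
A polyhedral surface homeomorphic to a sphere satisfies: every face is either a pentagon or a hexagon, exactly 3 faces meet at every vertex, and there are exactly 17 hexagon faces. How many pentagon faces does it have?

Let x be the number of pentagons; then F = 17 + x.
Edge–face incidences: 2E = 6·17 + 5·x = 102 + 5x.
Every vertex has degree 3, so 3V = 2E.
Euler: V − E + F = 2 ⇒ (2E)/3 − E + (17 + x) = 2.
Multiply by 6: 2·(2E) − 3·(2E) + 6·(17 + x) = 12, i.e. 102 + 6x − (102 + 5x) = 12.
Collecting terms: x = 12.
Then 2E = 102 + 5·12 = 162, so E = 81, V = 2E/3 = 54, F = 17 + 12 = 29.

12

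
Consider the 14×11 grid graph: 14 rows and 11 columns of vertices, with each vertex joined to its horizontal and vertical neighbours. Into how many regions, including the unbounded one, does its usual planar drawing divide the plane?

131

The grid has V = 14·11 = 154 vertices and E = 14·10 + 11·13 = 283 edges.
F = 2 − V + E = 2 − 154 + 283 = 131.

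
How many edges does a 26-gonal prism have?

78

A prism on an n-gon has two n-gon bases and n rectangular sides: V = 2·26 = 52, E = 3·26 = 78, F = 26 + 2 = 28.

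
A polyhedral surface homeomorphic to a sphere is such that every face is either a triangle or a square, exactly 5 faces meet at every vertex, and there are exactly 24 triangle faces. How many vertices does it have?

Let x be the number of squares; then F = 24 + x.
Edge–face incidences: 2E = 3·24 + 4·x = 72 + 4x.
Every vertex has degree 5, so 5V = 2E.
Euler: V − E + F = 2 ⇒ (2E)/5 − E + (24 + x) = 2.
Multiply by 10: 2·(2E) − 5·(2E) + 10·(24 + x) = 20, i.e. 240 + 10x − 3·(72 + 4x) = 20.
Collecting terms: −2x + 24 = 20, so −2x = −4, so x = 2.
Then 2E = 72 + 4·2 = 80, so E = 40, V = 2E/5 = 16, F = 24 + 2 = 26.

16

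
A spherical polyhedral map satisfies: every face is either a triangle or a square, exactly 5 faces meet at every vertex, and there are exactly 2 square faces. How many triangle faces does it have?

Let x be the number of triangles; then F = 2 + x.
Edge–face incidences: 2E = 4·2 + 3·x = 8 + 3x.
Every vertex has degree 5, so 5V = 2E.
Euler: V − E + F = 2 ⇒ (2E)/5 − E + (2 + x) = 2.
Multiply by 10: 2·(2E) − 5·(2E) + 10·(2 + x) = 20, i.e. 20 + 10x − 3·(8 + 3x) = 20.
Collecting terms: x − 4 = 20, so x = 24.
Then 2E = 8 + 3·24 = 80, so E = 40, V = 2E/5 = 16, F = 2 + 24 = 26.

24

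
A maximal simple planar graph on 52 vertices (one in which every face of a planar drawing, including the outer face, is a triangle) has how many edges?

150

In a plane triangulation 3F = 2E and V − E + F = 2, so E = 3V − 6 = 3·52 − 6 = 150.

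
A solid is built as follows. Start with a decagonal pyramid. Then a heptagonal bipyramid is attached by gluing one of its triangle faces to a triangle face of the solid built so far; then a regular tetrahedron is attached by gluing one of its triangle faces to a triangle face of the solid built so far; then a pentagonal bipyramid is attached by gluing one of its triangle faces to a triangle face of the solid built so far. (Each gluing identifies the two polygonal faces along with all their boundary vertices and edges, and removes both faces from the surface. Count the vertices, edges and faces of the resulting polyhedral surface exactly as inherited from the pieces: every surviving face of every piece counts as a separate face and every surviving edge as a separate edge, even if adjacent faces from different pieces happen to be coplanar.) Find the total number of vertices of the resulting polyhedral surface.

A decagonal pyramid: V=11, E=20, F=11.
Attach a heptagonal bipyramid (V=9, E=21, F=14) along a 3-gon: merge 3 vertices and 3 edges, delete both glued faces → V=17, E=38, F=23.
Attach a regular tetrahedron (V=4, E=6, F=4) along a 3-gon: merge 3 vertices and 3 edges, delete both glued faces → V=18, E=41, F=25.
Attach a pentagonal bipyramid (V=7, E=15, F=10) along a 3-gon: merge 3 vertices and 3 edges, delete both glued faces → V=22, E=53, F=33.
Check: V − E + F = 22 − 53 + 33 = 2.

22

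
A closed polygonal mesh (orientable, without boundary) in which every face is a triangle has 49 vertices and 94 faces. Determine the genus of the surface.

0

Every face is a triangle, so 2E = 3·94 = 282, giving E = 141.
χ = V − E + F = 49 − 141 + 94 = 2.
For a closed orientable surface χ = 2 − 2g, so g = (2 − (2))/2 = 0.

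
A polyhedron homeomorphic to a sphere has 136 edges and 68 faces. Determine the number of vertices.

70

Here V − E + F = 2.
V = 2 + E − F = 2 + 136 − 68 = 70.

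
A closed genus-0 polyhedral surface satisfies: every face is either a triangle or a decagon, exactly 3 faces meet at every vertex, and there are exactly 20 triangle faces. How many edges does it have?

Let x be the number of decagons; then F = 20 + x.
Edge–face incidences: 2E = 3·20 + 10·x = 60 + 10x.
Every vertex has degree 3, so 3V = 2E.
Euler: V − E + F = 2 ⇒ (2E)/3 − E + (20 + x) = 2.
Multiply by 6: 2·(2E) − 3·(2E) + 6·(20 + x) = 12, i.e. 120 + 6x − (60 + 10x) = 12.
Collecting terms: −4x + 60 = 12, so −4x = −48, so x = 12.
Then 2E = 60 + 10·12 = 180, so E = 90, V = 2E/3 = 60, F = 20 + 12 = 32.

90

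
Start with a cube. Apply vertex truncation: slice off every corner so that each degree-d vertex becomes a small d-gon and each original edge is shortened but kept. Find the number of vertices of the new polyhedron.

The base solid has V = 8, E = 12, F = 6.
Truncation replaces each original edge-end by a new vertex, so V′ = 2E = 24.
Each original edge survives, and each old vertex of degree d contributes d new edges; summing degrees gives Σd = 2E, so E′ = E + 2E = 3E = 36.
Each original face survives and each original vertex becomes one new face: F′ = F + V = 14.

24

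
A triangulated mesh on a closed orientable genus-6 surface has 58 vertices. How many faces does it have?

136

χ = 2 − 2·6 = -10, and every face is a triangle so 3F = 2E.
V − E + F = -10 with E = 3F/2 gives 58 − (3/2 − 1)·F = -10, so F = 136 and E = 204.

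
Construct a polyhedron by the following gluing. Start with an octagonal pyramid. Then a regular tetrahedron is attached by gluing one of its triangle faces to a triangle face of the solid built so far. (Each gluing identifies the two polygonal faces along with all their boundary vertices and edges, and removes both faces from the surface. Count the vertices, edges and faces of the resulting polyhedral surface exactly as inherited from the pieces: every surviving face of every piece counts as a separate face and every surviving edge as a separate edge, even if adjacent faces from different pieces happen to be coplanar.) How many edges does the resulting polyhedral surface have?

An octagonal pyramid: V=9, E=16, F=9.
Attach a regular tetrahedron (V=4, E=6, F=4) along a 3-gon: merge 3 vertices and 3 edges, delete both glued faces → V=10, E=19, F=11.
Check: V − E + F = 10 − 19 + 11 = 2.

19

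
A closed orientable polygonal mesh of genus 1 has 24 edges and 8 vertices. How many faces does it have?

For a closed orientable surface of genus 1, χ = 2 − 2·1 = 0.
F = 0 − V + E = 0 − 8 + 24 = 16.

16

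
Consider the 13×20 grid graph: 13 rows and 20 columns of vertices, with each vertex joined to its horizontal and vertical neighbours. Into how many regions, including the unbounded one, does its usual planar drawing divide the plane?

229

The grid has V = 13·20 = 260 vertices and E = 13·19 + 20·12 = 487 edges.
F = 2 − V + E = 2 − 260 + 487 = 229.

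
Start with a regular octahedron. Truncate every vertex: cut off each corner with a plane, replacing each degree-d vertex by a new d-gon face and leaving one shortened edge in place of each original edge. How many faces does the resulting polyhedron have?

The base solid has V = 6, E = 12, F = 8.
Truncation replaces each original edge-end by a new vertex, so V′ = 2E = 24.
Each original edge survives, and each old vertex of degree d contributes d new edges; summing degrees gives Σd = 2E, so E′ = E + 2E = 3E = 36.
Each original face survives and each original vertex becomes one new face: F′ = F + V = 14.

14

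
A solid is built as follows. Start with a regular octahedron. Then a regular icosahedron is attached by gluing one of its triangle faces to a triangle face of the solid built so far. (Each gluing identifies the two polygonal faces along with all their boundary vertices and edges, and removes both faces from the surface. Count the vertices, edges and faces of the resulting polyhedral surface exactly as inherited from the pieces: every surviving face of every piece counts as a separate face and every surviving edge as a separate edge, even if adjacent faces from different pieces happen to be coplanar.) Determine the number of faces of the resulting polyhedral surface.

A regular octahedron: V=6, E=12, F=8.
Attach a regular icosahedron (V=12, E=30, F=20) along a 3-gon: merge 3 vertices and 3 edges, delete both glued faces → V=15, E=39, F=26.
Check: V − E + F = 15 − 39 + 26 = 2.

26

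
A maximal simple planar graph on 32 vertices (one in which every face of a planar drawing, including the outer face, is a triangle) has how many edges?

90

In a plane triangulation 3F = 2E and V − E + F = 2, so E = 3V − 6 = 3·32 − 6 = 90.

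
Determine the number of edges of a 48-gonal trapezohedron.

The n-trapezohedron (dual of the n-antiprism) has V = 2·48 + 2 = 98, E = 4·48 = 192, F = 2·48 = 96.

192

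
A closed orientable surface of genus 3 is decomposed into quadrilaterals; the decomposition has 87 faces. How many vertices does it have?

83

χ = 2 − 2·3 = -4, and every face is a square so 4F = 2E.
E = 4·87/2 = 174. Then V = -4 + E − F = -4 + 174 − 87 = 83.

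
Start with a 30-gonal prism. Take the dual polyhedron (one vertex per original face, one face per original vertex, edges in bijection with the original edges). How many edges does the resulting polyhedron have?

90

The base solid has V = 60, E = 90, F = 32.
The dual swaps V and F and preserves E: V′ = F = 32, E′ = E = 90, F′ = V = 60.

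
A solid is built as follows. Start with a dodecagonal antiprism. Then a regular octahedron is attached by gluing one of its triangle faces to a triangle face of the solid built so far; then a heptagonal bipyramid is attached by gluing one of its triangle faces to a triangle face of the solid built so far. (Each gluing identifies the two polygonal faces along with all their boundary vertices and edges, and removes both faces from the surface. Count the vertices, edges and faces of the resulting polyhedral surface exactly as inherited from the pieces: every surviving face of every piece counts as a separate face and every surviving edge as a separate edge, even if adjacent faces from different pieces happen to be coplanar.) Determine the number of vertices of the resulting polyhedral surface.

A dodecagonal antiprism: V=24, E=48, F=26.
Attach a regular octahedron (V=6, E=12, F=8) along a 3-gon: merge 3 vertices and 3 edges, delete both glued faces → V=27, E=57, F=32.
Attach a heptagonal bipyramid (V=9, E=21, F=14) along a 3-gon: merge 3 vertices and 3 edges, delete both glued faces → V=33, E=75, F=44.
Check: V − E + F = 33 − 75 + 44 = 2.

33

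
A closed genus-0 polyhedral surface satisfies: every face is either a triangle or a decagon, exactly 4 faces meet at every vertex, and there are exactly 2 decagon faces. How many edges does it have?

40

Let x be the number of triangles; then F = 2 + x.
Edge–face incidences: 2E = 10·2 + 3·x = 20 + 3x.
Every vertex has degree 4, so 4V = 2E.
Euler: V − E + F = 2 ⇒ (2E)/4 − E + (2 + x) = 2.
Multiply by 8: 2·(2E) − 4·(2E) + 8·(2 + x) = 16, i.e. 16 + 8x − 2·(20 + 3x) = 16.
Collecting terms: 2x − 24 = 16, so 2x = 40, so x = 20.
Then 2E = 20 + 3·20 = 80, so E = 40, V = 2E/4 = 20, F = 2 + 20 = 22.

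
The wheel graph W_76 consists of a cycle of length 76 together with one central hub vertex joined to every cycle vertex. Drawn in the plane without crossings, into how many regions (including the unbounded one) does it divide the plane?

77

W_76 has V = 76 + 1 = 77 vertices and E = 2·76 = 152 edges.
By Euler's formula F = 2 − V + E = 2 − 77 + 152 = 77.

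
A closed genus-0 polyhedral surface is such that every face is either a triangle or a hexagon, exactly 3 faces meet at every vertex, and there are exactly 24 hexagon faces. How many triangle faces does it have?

4

Let x be the number of triangles; then F = 24 + x.
Edge–face incidences: 2E = 6·24 + 3·x = 144 + 3x.
Every vertex has degree 3, so 3V = 2E.
Euler: V − E + F = 2 ⇒ (2E)/3 − E + (24 + x) = 2.
Multiply by 6: 2·(2E) − 3·(2E) + 6·(24 + x) = 12, i.e. 144 + 6x − (144 + 3x) = 12.
Collecting terms: 3x = 12, so x = 4.
Then 2E = 144 + 3·4 = 156, so E = 78, V = 2E/3 = 52, F = 24 + 4 = 28.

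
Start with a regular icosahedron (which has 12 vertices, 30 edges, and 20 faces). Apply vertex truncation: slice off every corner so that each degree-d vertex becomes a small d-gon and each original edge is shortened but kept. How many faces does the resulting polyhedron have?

32

Truncation replaces each original edge-end by a new vertex, so V′ = 2E = 60.
Each original edge survives, and each old vertex of degree d contributes d new edges; summing degrees gives Σd = 2E, so E′ = E + 2E = 3E = 90.
Each original face survives and each original vertex becomes one new face: F′ = F + V = 32.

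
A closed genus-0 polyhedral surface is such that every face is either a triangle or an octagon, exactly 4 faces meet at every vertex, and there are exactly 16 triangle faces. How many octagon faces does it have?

Let x be the number of octagons; then F = 16 + x.
Edge–face incidences: 2E = 3·16 + 8·x = 48 + 8x.
Every vertex has degree 4, so 4V = 2E.
Euler: V − E + F = 2 ⇒ (2E)/4 − E + (16 + x) = 2.
Multiply by 8: 2·(2E) − 4·(2E) + 8·(16 + x) = 16, i.e. 128 + 8x − 2·(48 + 8x) = 16.
Collecting terms: −8x + 32 = 16, so −8x = −16, so x = 2.
Then 2E = 48 + 8·2 = 64, so E = 32, V = 2E/4 = 16, F = 16 + 2 = 18.

2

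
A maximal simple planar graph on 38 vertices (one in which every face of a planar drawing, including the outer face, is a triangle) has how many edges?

In a plane triangulation 3F = 2E and V − E + F = 2, so E = 3V − 6 = 3·38 − 6 = 108.

108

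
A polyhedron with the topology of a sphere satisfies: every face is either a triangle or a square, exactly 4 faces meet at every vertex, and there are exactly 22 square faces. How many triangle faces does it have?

8

Let x be the number of triangles; then F = 22 + x.
Edge–face incidences: 2E = 4·22 + 3·x = 88 + 3x.
Every vertex has degree 4, so 4V = 2E.
Euler: V − E + F = 2 ⇒ (2E)/4 − E + (22 + x) = 2.
Multiply by 8: 2·(2E) − 4·(2E) + 8·(22 + x) = 16, i.e. 176 + 8x − 2·(88 + 3x) = 16.
Collecting terms: 2x = 16, so x = 8.
Then 2E = 88 + 3·8 = 112, so E = 56, V = 2E/4 = 28, F = 22 + 8 = 30.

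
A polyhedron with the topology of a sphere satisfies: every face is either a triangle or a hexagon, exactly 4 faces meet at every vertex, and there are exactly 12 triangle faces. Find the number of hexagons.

Let x be the number of hexagons; then F = 12 + x.
Edge–face incidences: 2E = 3·12 + 6·x = 36 + 6x.
Every vertex has degree 4, so 4V = 2E.
Euler: V − E + F = 2 ⇒ (2E)/4 − E + (12 + x) = 2.
Multiply by 8: 2·(2E) − 4·(2E) + 8·(12 + x) = 16, i.e. 96 + 8x − 2·(36 + 6x) = 16.
Collecting terms: −4x + 24 = 16, so −4x = −8, so x = 2.
Then 2E = 36 + 6·2 = 48, so E = 24, V = 2E/4 = 12, F = 12 + 2 = 14.

2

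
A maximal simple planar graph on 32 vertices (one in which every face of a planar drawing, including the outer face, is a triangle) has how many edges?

In a plane triangulation 3F = 2E and V − E + F = 2, so E = 3V − 6 = 3·32 − 6 = 90.

90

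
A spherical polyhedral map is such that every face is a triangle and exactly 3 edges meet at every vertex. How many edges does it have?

6

Each face has 3 edges and each edge borders two faces, so 2E = 3F.
Each vertex has degree 3, so 3V = 2E and hence V = 3F/3.
Euler: V − E + F = 2 ⇒ (3F/3) − (3F/2) + F = 2.
Multiply by 6: (6 − 9 + 6)F = 12, i.e. 3F = 12.
So F = 4, E = 3·4/2 = 6, V = 3·4/3 = 4.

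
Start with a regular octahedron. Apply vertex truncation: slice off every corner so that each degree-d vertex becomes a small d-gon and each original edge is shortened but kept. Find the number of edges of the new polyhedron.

36

The base solid has V = 6, E = 12, F = 8.
Truncation replaces each original edge-end by a new vertex, so V′ = 2E = 24.
Each original edge survives, and each old vertex of degree d contributes d new edges; summing degrees gives Σd = 2E, so E′ = E + 2E = 3E = 36.
Each original face survives and each original vertex becomes one new face: F′ = F + V = 14.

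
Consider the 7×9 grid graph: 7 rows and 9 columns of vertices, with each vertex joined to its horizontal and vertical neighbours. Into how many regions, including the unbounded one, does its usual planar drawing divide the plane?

49

The grid has V = 7·9 = 63 vertices and E = 7·8 + 9·6 = 110 edges.
F = 2 − V + E = 2 − 63 + 110 = 49.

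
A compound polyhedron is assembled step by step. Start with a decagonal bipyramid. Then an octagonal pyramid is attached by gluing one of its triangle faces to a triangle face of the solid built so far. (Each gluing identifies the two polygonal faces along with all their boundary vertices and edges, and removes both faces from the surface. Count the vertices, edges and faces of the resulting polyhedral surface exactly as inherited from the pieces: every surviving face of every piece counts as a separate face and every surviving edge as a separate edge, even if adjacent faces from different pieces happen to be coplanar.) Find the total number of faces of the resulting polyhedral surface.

A decagonal bipyramid: V=12, E=30, F=20.
Attach an octagonal pyramid (V=9, E=16, F=9) along a 3-gon: merge 3 vertices and 3 edges, delete both glued faces → V=18, E=43, F=27.
Check: V − E + F = 18 − 43 + 27 = 2.

27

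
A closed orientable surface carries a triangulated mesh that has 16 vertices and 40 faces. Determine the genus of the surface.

3

Every face is a triangle, so 2E = 3·40 = 120, giving E = 60.
χ = V − E + F = 16 − 60 + 40 = -4.
For a closed orientable surface χ = 2 − 2g, so g = (2 − (-4))/2 = 3.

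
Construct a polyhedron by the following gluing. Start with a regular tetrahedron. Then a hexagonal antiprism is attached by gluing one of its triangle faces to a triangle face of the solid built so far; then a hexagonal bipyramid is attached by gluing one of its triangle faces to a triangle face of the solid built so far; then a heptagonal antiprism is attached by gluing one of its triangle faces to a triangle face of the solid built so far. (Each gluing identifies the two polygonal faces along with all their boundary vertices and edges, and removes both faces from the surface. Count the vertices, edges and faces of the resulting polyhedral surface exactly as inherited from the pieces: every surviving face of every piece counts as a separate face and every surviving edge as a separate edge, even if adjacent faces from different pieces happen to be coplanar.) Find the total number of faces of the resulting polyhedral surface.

A regular tetrahedron: V=4, E=6, F=4.
Attach a hexagonal antiprism (V=12, E=24, F=14) along a 3-gon: merge 3 vertices and 3 edges, delete both glued faces → V=13, E=27, F=16.
Attach a hexagonal bipyramid (V=8, E=18, F=12) along a 3-gon: merge 3 vertices and 3 edges, delete both glued faces → V=18, E=42, F=26.
Attach a heptagonal antiprism (V=14, E=28, F=16) along a 3-gon: merge 3 vertices and 3 edges, delete both glued faces → V=29, E=67, F=40.
Check: V − E + F = 29 − 67 + 40 = 2.

40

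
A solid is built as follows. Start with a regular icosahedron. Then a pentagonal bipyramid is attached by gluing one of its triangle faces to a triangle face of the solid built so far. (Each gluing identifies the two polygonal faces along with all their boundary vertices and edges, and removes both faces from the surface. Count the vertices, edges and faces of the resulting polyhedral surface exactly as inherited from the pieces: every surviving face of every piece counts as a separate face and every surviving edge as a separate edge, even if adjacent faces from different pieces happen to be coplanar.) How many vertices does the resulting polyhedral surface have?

16

A regular icosahedron: V=12, E=30, F=20.
Attach a pentagonal bipyramid (V=7, E=15, F=10) along a 3-gon: merge 3 vertices and 3 edges, delete both glued faces → V=16, E=42, F=28.
Check: V − E + F = 16 − 42 + 28 = 2.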